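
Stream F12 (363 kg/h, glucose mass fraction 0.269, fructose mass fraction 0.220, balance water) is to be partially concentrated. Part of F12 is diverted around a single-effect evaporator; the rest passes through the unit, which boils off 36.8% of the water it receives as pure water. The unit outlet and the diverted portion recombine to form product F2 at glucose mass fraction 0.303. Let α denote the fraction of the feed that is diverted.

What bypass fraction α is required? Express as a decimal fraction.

0.403

All 363×0.269 = 97.647 kg/h of glucose reaches F2, so F2 = 97.647/0.303 = 322.27 kg/h and vapour = 40.733 kg/h.
The evaporator receives (1−α)·363 of feed at 0.511 water and removes 0.368 of that water:
0.368×0.511×(1−α)×363 = 40.733
(1−α) = 40.733/68.261 = 0.5967;  α = 0.4033.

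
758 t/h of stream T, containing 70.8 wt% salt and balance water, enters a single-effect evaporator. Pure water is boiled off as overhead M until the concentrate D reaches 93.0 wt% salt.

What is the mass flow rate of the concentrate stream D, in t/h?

577.1 t/h

salt is conserved: 758×0.708 = 536.66 t/h all reports to the concentrate.
Concentrate = 536.66/(target fraction) = 577.06 t/h.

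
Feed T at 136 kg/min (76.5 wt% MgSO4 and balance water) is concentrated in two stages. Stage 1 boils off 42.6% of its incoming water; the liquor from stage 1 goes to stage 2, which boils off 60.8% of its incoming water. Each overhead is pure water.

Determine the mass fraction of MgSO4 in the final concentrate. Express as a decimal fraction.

water in feed = 136×0.235 = 31.96 kg/min.
After stage 1: water left = (1−0.426)×31.96 = 18.345; stream total = 122.39 kg/min.
After stage 2: water left = (1−0.608)×18.345 = 7.1913; final concentrate = 111.23 kg/min.
MgSO4 fraction = 104.04/111.23 = 0.9353.

0.9353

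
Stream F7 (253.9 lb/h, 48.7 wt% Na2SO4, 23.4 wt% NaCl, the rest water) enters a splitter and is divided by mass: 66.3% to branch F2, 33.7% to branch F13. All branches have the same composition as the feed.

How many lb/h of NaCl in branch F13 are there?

20.02 lb/h

Branch F13 total = 0.337×253.9 = 85.564 lb/h.
NaCl in F13 = 0.234×85.564 = 20.022 lb/h.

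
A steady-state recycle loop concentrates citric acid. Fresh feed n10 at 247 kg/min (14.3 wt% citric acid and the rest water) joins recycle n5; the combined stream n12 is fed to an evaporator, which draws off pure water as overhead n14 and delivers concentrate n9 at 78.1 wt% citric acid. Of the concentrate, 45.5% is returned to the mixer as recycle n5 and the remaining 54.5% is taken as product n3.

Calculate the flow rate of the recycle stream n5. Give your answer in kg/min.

Overall citric acid balance (none leaves overhead): citric acid in fresh feed = citric acid in product, i.e. 247×0.143 = (1−0.455)·n9·0.781.
n9 = 35.321/(0.781×0.545) = 82.982 kg/min.
Recycle n5 = 0.455×82.982 = 37.757 kg/min.

37.76 kg/min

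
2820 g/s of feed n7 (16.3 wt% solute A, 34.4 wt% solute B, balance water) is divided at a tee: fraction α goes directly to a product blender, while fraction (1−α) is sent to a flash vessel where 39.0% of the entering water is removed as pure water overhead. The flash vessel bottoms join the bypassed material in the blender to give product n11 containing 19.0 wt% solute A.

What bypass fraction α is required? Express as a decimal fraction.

All 2820×0.163 = 459.66 g/s of solute A reaches n11, so n11 = 459.66/0.190 = 2419.3 g/s and vapour = 400.74 g/s.
The evaporator receives (1−α)·2820 of feed at 0.493 water and removes 0.390 of that water:
0.390×0.493×(1−α)×2820 = 400.74
(1−α) = 400.74/542.2 = 0.7391;  α = 0.2609.

0.261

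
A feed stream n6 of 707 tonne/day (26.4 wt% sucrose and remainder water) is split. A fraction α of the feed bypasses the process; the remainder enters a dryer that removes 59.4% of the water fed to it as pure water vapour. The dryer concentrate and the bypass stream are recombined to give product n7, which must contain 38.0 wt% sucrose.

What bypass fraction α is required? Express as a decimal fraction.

All 707×0.264 = 186.65 tonne/day of sucrose reaches n7, so n7 = 186.65/0.380 = 491.18 tonne/day and vapour = 215.82 tonne/day.
The evaporator receives (1−α)·707 of feed at 0.736 water and removes 0.594 of that water:
0.594×0.736×(1−α)×707 = 215.82
(1−α) = 215.82/309.09 = 0.6982;  α = 0.3018.

0.302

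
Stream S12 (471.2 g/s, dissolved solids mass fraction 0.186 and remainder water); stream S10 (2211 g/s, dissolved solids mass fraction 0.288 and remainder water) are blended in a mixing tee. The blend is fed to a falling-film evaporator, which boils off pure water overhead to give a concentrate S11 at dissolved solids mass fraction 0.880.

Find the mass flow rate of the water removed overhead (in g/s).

1859 g/s

dissolved solids entering = 471.2×0.186 + 2211×0.288 = 724.41 g/s.
All dissolved solids reports to S11, so S11 = 724.41/0.880 = 823.19 g/s.
Total feed = 2682.2 g/s; overhead = 2682.2 − 823.19 = 1859 g/s.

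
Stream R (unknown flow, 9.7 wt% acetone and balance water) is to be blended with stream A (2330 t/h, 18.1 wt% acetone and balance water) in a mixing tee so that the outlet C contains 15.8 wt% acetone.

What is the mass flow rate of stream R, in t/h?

Let R be the unknown flow. Total out = 2330 + R.
acetone balance: 421.73 + 0.097·R = 0.158·(2330 + R)
(0.097 − 0.158)·R = 0.158×2330 − 421.73 = -53.59
R = -53.59 / -0.061 = 878.52 t/h

878.5 t/h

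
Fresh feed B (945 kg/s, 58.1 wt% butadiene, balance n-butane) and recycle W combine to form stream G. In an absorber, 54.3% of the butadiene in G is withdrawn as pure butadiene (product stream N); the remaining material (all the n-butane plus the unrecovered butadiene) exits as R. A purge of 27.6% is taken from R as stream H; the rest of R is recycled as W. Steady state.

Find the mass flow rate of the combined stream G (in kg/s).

2255 kg/s

n-butane enters only via B and leaves only via the purge: 945×0.419 = 0.276×(n-butane in R), and the absorber passes all n-butane, so n-butane in G = n-butane in R = 1434.6 kg/s.
butadiene in G: m_A = 945×0.581 + (1−0.276)·(1−0.543)·m_A, so m_A = 549.04/0.6691 = 820.53 kg/s.
G = 820.53 + 1434.6 = 2255.2 kg/s.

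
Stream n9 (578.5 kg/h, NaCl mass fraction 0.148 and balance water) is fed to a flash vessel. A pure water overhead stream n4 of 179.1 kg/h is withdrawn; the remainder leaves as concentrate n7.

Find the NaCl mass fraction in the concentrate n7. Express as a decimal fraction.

NaCl is not removed: 578.5×0.148 = 85.618 kg/h of NaCl enters n7.
Concentrate = 578.5 − 179.1 = 399.4 kg/h.
Mass fraction = 85.618/399.4 = 0.214.

0.214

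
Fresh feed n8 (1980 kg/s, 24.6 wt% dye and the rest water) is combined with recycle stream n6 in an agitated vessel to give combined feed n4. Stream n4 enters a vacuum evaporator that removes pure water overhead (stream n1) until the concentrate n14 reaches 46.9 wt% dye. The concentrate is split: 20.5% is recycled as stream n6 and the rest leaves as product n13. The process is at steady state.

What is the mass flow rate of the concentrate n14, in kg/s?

1306 kg/s

Overall dye balance (none leaves overhead): dye in fresh feed = dye in product, i.e. 1980×0.246 = (1−0.205)·n14·0.469.
n14 = 487.08/(0.469×0.795) = 1306.4 kg/s.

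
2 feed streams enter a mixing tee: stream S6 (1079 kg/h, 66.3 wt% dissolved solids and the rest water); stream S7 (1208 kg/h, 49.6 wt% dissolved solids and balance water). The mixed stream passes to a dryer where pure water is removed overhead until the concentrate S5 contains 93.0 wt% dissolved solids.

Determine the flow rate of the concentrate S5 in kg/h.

1413 kg/h

dissolved solids entering = 1079×0.663 + 1208×0.496 = 1314.5 kg/h.
All dissolved solids reports to S5, so S5 = 1314.5/0.930 = 1413.5 kg/h.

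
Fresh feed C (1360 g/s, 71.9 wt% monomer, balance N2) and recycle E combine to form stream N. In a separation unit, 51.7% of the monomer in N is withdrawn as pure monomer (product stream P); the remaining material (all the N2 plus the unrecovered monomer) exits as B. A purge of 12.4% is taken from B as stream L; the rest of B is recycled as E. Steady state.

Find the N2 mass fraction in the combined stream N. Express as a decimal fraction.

N2 enters only via C and leaves only via the purge: 1360×0.281 = 0.124×(N2 in B), and the separation unit passes all N2, so N2 in N = N2 in B = 3081.9 g/s.
monomer in N: m_A = 1360×0.719 + (1−0.124)·(1−0.517)·m_A, so m_A = 977.84/0.5769 = 1695 g/s.
N = 1695 + 3081.9 = 4776.9 g/s.
N2 fraction in N = 3081.9/4776.9 = 0.645.

0.645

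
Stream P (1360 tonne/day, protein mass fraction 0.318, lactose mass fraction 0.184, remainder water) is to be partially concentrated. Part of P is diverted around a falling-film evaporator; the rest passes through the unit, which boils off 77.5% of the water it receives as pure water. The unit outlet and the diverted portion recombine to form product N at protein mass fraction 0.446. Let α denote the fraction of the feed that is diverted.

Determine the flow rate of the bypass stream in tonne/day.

348.7 tonne/day

All 1360×0.318 = 432.48 tonne/day of protein reaches N, so N = 432.48/0.446 = 969.69 tonne/day and vapour = 390.31 tonne/day.
The evaporator receives (1−α)·1360 of feed at 0.498 water and removes 0.775 of that water:
0.775×0.498×(1−α)×1360 = 390.31
(1−α) = 390.31/524.89 = 0.7436;  α = 0.2564.
Bypass flow = 0.2564×1360 = 348.69 tonne/day.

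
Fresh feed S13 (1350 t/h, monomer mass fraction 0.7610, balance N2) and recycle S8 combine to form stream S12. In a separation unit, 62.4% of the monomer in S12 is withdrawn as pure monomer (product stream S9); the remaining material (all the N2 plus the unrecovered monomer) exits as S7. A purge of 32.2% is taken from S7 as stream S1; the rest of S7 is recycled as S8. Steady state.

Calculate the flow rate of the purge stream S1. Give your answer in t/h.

N2 enters only via S13 and leaves only via the purge: 1350×0.239 = 0.322×(N2 in S7), and the separation unit passes all N2, so N2 in S12 = N2 in S7 = 1002 t/h.
monomer in S12: m_A = 1350×0.761 + (1−0.322)·(1−0.624)·m_A, so m_A = 1027.3/0.7451 = 1378.9 t/h.
S7 = (1−0.624)×1378.9 + 1002 = 1520.5 t/h.
Purge S1 = 0.322×1520.5 = 489.59 t/h.

489.6 t/h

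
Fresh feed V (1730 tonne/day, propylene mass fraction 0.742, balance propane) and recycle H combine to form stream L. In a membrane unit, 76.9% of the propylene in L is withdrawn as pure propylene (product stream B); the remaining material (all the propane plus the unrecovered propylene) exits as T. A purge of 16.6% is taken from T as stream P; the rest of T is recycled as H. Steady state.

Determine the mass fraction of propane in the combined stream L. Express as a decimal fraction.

propane enters only via V and leaves only via the purge: 1730×0.258 = 0.166×(propane in T), and the membrane unit passes all propane, so propane in L = propane in T = 2688.8 tonne/day.
propylene in L: m_A = 1730×0.742 + (1−0.166)·(1−0.769)·m_A, so m_A = 1283.7/0.8073 = 1590 tonne/day.
L = 1590 + 2688.8 = 4278.8 tonne/day.
propane fraction in L = 2688.8/4278.8 = 0.628.

0.628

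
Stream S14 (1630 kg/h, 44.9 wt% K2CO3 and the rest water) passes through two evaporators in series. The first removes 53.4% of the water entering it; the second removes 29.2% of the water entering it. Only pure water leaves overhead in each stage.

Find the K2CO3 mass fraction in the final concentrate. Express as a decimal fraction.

0.712

water in feed = 1630×0.551 = 898.13 kg/h.
After stage 1: water left = (1−0.534)×898.13 = 418.53; stream total = 1150.4 kg/h.
After stage 2: water left = (1−0.292)×418.53 = 296.32; final concentrate = 1028.2 kg/h.
K2CO3 fraction = 731.87/1028.2 = 0.712.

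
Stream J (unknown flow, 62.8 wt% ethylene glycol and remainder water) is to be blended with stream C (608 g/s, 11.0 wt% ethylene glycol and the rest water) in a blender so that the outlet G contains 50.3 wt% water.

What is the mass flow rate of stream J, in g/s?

1796 g/s

Let J be the unknown flow. Total out = 608 + J.
water balance: 541.12 + 0.372·J = 0.503·(608 + J)
(0.372 − 0.503)·J = 0.503×608 − 541.12 = -235.3
J = -235.3 / -0.131 = 1796.2 g/s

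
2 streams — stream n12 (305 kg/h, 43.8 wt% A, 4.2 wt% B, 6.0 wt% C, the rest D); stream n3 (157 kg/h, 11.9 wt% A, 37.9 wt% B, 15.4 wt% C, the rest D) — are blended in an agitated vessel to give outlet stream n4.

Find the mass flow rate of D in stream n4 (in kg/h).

D out = D in = 305×0.460 + 157×0.348 = 194.94 kg/h.

194.9 kg/h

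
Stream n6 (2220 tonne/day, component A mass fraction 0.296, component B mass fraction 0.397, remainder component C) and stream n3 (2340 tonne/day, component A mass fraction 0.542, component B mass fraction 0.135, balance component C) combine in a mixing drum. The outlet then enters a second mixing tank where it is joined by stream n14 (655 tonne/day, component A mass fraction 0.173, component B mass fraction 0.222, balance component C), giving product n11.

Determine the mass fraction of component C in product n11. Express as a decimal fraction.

Overall, product flow = 5215 tonne/day.
component C in = 2220×0.307 + 2340×0.323 + 655×0.605 = 1833.6 tonne/day.
component C fraction in n11 = 0.352.

0.352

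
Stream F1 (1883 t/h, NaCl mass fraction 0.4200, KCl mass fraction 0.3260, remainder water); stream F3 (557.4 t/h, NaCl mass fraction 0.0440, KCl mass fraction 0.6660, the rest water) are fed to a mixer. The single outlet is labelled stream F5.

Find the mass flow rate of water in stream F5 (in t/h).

water out = water in = 1883×0.254 + 557.4×0.290 = 639.93 t/h.

639.9 t/h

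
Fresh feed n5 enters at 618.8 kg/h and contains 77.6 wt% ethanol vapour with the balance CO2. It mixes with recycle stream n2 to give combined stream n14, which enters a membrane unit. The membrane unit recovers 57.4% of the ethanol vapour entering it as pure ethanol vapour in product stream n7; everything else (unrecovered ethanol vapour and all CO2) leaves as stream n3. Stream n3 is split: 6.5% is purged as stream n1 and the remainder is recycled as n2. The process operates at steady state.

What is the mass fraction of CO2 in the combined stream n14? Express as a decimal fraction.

CO2 enters only via n5 and leaves only via the purge: 618.8×0.224 = 0.065×(CO2 in n3), and the membrane unit passes all CO2, so CO2 in n14 = CO2 in n3 = 2132.5 kg/h.
ethanol vapour in n14: m_A = 618.8×0.776 + (1−0.065)·(1−0.574)·m_A, so m_A = 480.19/0.6017 = 798.07 kg/h.
n14 = 798.07 + 2132.5 = 2930.5 kg/h.
CO2 fraction in n14 = 2132.5/2930.5 = 0.728.

0.728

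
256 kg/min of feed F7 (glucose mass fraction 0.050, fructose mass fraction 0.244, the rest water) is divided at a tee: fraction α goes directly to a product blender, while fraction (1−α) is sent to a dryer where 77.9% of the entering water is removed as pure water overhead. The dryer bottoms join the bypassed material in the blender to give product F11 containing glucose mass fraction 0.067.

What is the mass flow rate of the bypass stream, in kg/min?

All 256×0.050 = 12.8 kg/min of glucose reaches F11, so F11 = 12.8/0.067 = 191.04 kg/min and vapour = 64.955 kg/min.
The evaporator receives (1−α)·256 of feed at 0.706 water and removes 0.779 of that water:
0.779×0.706×(1−α)×256 = 64.955
(1−α) = 64.955/140.79 = 0.4614;  α = 0.5386.
Bypass flow = 0.5386×256 = 137.89 kg/min.

137.9 kg/min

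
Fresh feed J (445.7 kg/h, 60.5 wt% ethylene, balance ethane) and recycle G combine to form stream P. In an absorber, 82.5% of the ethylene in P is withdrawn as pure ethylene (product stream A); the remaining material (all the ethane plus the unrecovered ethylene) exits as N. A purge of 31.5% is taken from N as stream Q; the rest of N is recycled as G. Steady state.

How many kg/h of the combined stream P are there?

ethane enters only via J and leaves only via the purge: 445.7×0.395 = 0.315×(ethane in N), and the absorber passes all ethane, so ethane in P = ethane in N = 558.89 kg/h.
ethylene in P: m_A = 445.7×0.605 + (1−0.315)·(1−0.825)·m_A, so m_A = 269.65/0.8801 = 306.38 kg/h.
P = 306.38 + 558.89 = 865.27 kg/h.

865.3 kg/h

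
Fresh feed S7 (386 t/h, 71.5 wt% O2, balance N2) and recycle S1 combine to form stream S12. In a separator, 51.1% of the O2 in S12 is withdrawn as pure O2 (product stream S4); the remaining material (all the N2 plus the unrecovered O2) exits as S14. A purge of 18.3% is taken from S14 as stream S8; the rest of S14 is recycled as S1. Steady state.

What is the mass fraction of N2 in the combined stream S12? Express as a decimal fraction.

0.5667

N2 enters only via S7 and leaves only via the purge: 386×0.285 = 0.183×(N2 in S14), and the separator passes all N2, so N2 in S12 = N2 in S14 = 601.15 t/h.
O2 in S12: m_A = 386×0.715 + (1−0.183)·(1−0.511)·m_A, so m_A = 275.99/0.6005 = 459.61 t/h.
S12 = 459.61 + 601.15 = 1060.8 t/h.
N2 fraction in S12 = 601.15/1060.8 = 0.5667.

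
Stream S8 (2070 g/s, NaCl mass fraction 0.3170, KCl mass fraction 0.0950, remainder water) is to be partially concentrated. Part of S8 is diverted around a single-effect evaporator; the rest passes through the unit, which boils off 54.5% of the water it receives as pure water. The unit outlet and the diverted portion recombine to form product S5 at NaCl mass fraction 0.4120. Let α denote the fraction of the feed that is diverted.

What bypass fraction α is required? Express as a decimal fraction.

0.280

All 2070×0.317 = 656.19 g/s of NaCl reaches S5, so S5 = 656.19/0.412 = 1592.7 g/s and vapour = 477.31 g/s.
The evaporator receives (1−α)·2070 of feed at 0.588 water and removes 0.545 of that water:
0.545×0.588×(1−α)×2070 = 477.31
(1−α) = 477.31/663.35 = 0.7195;  α = 0.2805.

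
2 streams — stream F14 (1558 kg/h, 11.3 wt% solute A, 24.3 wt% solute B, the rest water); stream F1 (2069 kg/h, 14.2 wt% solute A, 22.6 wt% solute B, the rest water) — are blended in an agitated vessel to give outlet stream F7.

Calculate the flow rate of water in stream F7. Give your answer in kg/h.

2311 kg/h

water out = water in = 1558×0.644 + 2069×0.632 = 2311 kg/h.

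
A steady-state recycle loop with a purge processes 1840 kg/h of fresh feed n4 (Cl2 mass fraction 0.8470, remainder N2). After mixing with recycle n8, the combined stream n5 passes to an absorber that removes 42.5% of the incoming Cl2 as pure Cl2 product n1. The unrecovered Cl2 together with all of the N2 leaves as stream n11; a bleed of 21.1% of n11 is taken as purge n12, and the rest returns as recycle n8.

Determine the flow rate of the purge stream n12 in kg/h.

627.6 kg/h

N2 enters only via n4 and leaves only via the purge: 1840×0.153 = 0.211×(N2 in n11), and the absorber passes all N2, so N2 in n5 = N2 in n11 = 1334.2 kg/h.
Cl2 in n5: m_A = 1840×0.847 + (1−0.211)·(1−0.425)·m_A, so m_A = 1558.5/0.5463 = 2852.7 kg/h.
n11 = (1−0.425)×2852.7 + 1334.2 = 2974.5 kg/h.
Purge n12 = 0.211×2974.5 = 627.62 kg/h.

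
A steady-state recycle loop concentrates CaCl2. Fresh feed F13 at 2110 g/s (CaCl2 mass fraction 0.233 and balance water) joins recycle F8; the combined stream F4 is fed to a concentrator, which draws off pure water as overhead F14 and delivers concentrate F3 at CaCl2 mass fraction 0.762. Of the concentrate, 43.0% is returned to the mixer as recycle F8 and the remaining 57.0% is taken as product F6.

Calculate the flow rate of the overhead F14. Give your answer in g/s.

1465 g/s

Overall CaCl2 balance (none leaves overhead): CaCl2 in fresh feed = CaCl2 in product, i.e. 2110×0.233 = (1−0.430)·F3·0.762.
F3 = 491.63/(0.762×0.570) = 1131.9 g/s.
Recycle F8 = 0.430×1131.9 = 486.72 g/s.
Combined feed F4 = 2110 + 486.72 = 2596.7 g/s.
Overhead F14 = F4 − F3 = 2596.7 − 1131.9 = 1464.8 g/s.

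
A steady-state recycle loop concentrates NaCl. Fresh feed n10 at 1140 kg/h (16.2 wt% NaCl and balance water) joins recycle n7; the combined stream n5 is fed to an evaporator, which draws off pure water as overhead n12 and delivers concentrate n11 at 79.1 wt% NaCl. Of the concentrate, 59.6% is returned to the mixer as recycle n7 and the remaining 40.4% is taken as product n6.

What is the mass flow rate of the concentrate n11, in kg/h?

Overall NaCl balance (none leaves overhead): NaCl in fresh feed = NaCl in product, i.e. 1140×0.162 = (1−0.596)·n11·0.791.
n11 = 184.68/(0.791×0.404) = 577.91 kg/h.

577.9 kg/h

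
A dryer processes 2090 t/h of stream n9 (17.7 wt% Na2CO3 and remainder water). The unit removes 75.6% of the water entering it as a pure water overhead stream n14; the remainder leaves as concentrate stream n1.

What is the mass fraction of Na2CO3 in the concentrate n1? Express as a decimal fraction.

Na2CO3 is not removed: 2090×0.177 = 369.93 t/h of Na2CO3 enters n1.
water entering = 2090×0.823 = 1720.1 t/h; overhead removed = 0.756×1720.1 = 1300.4 t/h.
Concentrate = 2090 − 1300.4 = 789.63 t/h.
Mass fraction = 369.93/789.63 = 0.4685.

0.4685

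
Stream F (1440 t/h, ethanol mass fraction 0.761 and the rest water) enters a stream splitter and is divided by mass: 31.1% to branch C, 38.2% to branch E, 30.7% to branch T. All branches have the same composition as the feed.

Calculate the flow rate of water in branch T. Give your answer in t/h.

105.7 t/h

Branch T total = 0.307×1440 = 442.08 t/h.
water in T = 0.239×442.08 = 105.66 t/h.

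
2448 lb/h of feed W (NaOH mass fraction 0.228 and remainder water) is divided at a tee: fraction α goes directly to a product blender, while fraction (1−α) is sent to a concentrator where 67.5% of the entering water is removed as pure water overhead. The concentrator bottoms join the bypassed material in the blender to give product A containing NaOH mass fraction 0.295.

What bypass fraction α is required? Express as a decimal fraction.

0.564

All 2448×0.228 = 558.14 lb/h of NaOH reaches A, so A = 558.14/0.295 = 1892 lb/h and vapour = 555.99 lb/h.
The evaporator receives (1−α)·2448 of feed at 0.772 water and removes 0.675 of that water:
0.675×0.772×(1−α)×2448 = 555.99
(1−α) = 555.99/1275.7 = 0.4358;  α = 0.5642.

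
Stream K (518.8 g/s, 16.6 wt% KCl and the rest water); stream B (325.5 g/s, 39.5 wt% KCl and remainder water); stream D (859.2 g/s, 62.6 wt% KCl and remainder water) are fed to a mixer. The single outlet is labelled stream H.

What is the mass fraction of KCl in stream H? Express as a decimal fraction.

0.4418

Total flow out = 518.8 + 325.5 + 859.2 = 1703.5 g/s.
KCl in = 518.8×0.166 + 325.5×0.395 + 859.2×0.626 = 752.55 g/s.
KCl mass fraction in H = 752.55/1703.5 = 0.4418.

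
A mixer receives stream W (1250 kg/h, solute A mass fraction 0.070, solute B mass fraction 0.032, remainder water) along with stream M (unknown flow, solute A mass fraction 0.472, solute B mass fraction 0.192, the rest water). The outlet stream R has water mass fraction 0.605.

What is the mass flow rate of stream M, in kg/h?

Let M be the unknown flow. Total out = 1250 + M.
water balance: 1122.5 + 0.336·M = 0.605·(1250 + M)
(0.336 − 0.605)·M = 0.605×1250 − 1122.5 = -366.25
M = -366.25 / -0.269 = 1361.5 kg/h

1362 kg/h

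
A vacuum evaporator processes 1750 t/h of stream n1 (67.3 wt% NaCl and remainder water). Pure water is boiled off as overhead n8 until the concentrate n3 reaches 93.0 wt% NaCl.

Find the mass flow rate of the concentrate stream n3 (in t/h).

1266 t/h

NaCl is conserved: 1750×0.673 = 1177.8 t/h all reports to the concentrate.
Concentrate = 1177.8/(target fraction) = 1266.4 t/h.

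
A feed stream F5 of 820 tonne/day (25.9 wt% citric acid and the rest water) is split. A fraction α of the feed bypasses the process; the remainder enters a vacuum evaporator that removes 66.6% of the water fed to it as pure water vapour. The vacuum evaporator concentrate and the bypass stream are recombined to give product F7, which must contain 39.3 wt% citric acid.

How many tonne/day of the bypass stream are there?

253.5 tonne/day

All 820×0.259 = 212.38 tonne/day of citric acid reaches F7, so F7 = 212.38/0.393 = 540.41 tonne/day and vapour = 279.59 tonne/day.
The evaporator receives (1−α)·820 of feed at 0.741 water and removes 0.666 of that water:
0.666×0.741×(1−α)×820 = 279.59
(1−α) = 279.59/404.67 = 0.6909;  α = 0.3091.
Bypass flow = 0.3091×820 = 253.46 tonne/day.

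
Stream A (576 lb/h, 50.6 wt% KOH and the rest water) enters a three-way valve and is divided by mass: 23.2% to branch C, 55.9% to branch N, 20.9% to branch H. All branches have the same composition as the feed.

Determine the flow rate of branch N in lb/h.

322 lb/h

Branch N flow = 0.559×576 = 321.98 lb/h.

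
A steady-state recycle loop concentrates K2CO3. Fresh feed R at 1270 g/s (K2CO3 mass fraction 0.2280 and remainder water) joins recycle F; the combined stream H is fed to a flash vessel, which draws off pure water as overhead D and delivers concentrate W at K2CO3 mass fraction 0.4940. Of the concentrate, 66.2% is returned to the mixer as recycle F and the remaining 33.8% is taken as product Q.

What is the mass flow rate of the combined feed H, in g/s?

2418 g/s

Overall K2CO3 balance (none leaves overhead): K2CO3 in fresh feed = K2CO3 in product, i.e. 1270×0.228 = (1−0.662)·W·0.494.
W = 289.56/(0.494×0.338) = 1734.2 g/s.
Recycle F = 0.662×1734.2 = 1148 g/s.
Combined feed H = 1270 + 1148 = 2418 g/s.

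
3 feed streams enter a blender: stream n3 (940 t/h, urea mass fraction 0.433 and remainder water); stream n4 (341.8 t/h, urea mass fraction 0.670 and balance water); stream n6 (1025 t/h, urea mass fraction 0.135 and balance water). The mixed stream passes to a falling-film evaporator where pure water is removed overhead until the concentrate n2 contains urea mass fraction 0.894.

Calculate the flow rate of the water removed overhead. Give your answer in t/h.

urea entering = 940×0.433 + 341.8×0.670 + 1025×0.135 = 774.4 t/h.
All urea reports to n2, so n2 = 774.4/0.894 = 866.22 t/h.
Total feed = 2306.8 t/h; overhead = 2306.8 − 866.22 = 1440.6 t/h.

1441 t/h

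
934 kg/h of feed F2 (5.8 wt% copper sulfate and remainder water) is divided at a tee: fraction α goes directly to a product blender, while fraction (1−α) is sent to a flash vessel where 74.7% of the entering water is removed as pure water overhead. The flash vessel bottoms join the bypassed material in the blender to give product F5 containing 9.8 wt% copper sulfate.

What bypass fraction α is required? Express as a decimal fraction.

0.420

All 934×0.058 = 54.172 kg/h of copper sulfate reaches F5, so F5 = 54.172/0.098 = 552.78 kg/h and vapour = 381.22 kg/h.
The evaporator receives (1−α)·934 of feed at 0.942 water and removes 0.747 of that water:
0.747×0.942×(1−α)×934 = 381.22
(1−α) = 381.22/657.23 = 0.5800;  α = 0.4200.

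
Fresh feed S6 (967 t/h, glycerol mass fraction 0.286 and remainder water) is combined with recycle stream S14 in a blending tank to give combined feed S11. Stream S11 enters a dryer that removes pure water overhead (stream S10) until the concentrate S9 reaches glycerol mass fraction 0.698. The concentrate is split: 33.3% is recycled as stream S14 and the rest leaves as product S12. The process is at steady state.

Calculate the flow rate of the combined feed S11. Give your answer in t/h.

1165 t/h

Overall glycerol balance (none leaves overhead): glycerol in fresh feed = glycerol in product, i.e. 967×0.286 = (1−0.333)·S9·0.698.
S9 = 276.56/(0.698×0.667) = 594.03 t/h.
Recycle S14 = 0.333×594.03 = 197.81 t/h.
Combined feed S11 = 967 + 197.81 = 1164.8 t/h.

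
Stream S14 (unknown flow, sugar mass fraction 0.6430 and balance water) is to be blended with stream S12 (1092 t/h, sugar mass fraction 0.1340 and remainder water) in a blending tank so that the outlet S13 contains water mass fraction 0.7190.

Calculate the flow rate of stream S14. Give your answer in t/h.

443.4 t/h

Let S14 be the unknown flow. Total out = 1092 + S14.
water balance: 945.67 + 0.357·S14 = 0.719·(1092 + S14)
(0.357 − 0.719)·S14 = 0.719×1092 − 945.67 = -160.52
S14 = -160.52 / -0.362 = 443.44 t/h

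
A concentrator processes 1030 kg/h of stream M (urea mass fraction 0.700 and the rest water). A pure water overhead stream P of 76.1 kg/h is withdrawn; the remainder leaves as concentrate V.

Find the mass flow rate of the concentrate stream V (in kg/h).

953.9 kg/h

Concentrate = 1030 − 76.1 = 953.9 kg/h.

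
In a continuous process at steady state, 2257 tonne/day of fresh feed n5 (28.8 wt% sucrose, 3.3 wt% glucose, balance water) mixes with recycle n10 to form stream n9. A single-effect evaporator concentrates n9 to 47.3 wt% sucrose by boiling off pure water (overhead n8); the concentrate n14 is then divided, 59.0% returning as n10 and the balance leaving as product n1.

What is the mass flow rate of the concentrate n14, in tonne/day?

3352 tonne/day

Overall sucrose balance (none leaves overhead): sucrose in fresh feed = sucrose in product, i.e. 2257×0.288 = (1−0.590)·n14·0.473.
n14 = 650.02/(0.473×0.410) = 3351.8 tonne/day.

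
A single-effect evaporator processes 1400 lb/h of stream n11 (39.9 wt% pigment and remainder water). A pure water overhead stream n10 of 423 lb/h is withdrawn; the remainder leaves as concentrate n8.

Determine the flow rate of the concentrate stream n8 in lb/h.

977 lb/h

Concentrate = 1400 − 423 = 977 lb/h.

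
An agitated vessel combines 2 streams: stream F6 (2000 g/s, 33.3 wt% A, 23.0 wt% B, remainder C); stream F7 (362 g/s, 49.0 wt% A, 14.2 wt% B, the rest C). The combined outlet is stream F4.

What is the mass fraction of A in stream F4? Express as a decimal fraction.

0.3571

Total flow out = 2000 + 362 = 2362 g/s.
A in = 2000×0.333 + 362×0.490 = 843.38 g/s.
A mass fraction in F4 = 843.38/2362 = 0.3571.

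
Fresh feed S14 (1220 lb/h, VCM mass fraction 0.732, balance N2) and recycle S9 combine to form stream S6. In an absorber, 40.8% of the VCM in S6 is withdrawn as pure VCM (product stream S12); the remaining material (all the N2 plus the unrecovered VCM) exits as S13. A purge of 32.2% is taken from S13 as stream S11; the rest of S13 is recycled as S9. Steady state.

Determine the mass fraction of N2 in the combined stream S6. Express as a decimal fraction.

0.405

N2 enters only via S14 and leaves only via the purge: 1220×0.268 = 0.322×(N2 in S13), and the absorber passes all N2, so N2 in S6 = N2 in S13 = 1015.4 lb/h.
VCM in S6: m_A = 1220×0.732 + (1−0.322)·(1−0.408)·m_A, so m_A = 893.04/0.5986 = 1491.8 lb/h.
S6 = 1491.8 + 1015.4 = 2507.2 lb/h.
N2 fraction in S6 = 1015.4/2507.2 = 0.405.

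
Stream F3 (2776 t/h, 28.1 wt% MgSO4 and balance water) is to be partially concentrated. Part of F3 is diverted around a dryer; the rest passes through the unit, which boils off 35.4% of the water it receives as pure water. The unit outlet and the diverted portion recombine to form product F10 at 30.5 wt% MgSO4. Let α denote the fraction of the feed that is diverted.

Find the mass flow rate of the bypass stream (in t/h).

All 2776×0.281 = 780.06 t/h of MgSO4 reaches F10, so F10 = 780.06/0.305 = 2557.6 t/h and vapour = 218.44 t/h.
The evaporator receives (1−α)·2776 of feed at 0.719 water and removes 0.354 of that water:
0.354×0.719×(1−α)×2776 = 218.44
(1−α) = 218.44/706.56 = 0.3092;  α = 0.6908.
Bypass flow = 0.6908×2776 = 1917.8 t/h.

1918 t/h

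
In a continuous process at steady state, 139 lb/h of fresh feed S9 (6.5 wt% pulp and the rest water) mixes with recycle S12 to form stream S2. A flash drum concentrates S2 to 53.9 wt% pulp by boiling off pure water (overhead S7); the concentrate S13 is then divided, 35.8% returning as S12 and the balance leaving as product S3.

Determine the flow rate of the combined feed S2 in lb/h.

148.3 lb/h

Overall pulp balance (none leaves overhead): pulp in fresh feed = pulp in product, i.e. 139×0.065 = (1−0.358)·S13·0.539.
S13 = 9.035/(0.539×0.642) = 26.11 lb/h.
Recycle S12 = 0.358×26.11 = 9.3473 lb/h.
Combined feed S2 = 139 + 9.3473 = 148.35 lb/h.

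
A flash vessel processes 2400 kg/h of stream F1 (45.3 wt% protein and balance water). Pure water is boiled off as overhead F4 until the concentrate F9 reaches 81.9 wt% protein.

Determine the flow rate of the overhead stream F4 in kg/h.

protein is conserved: 2400×0.453 = 1087.2 kg/h all reports to the concentrate.
Concentrate = 1087.2/(target fraction) = 1327.5 kg/h.
Overhead = 2400 − 1327.5 = 1072.5 kg/h.

1073 kg/h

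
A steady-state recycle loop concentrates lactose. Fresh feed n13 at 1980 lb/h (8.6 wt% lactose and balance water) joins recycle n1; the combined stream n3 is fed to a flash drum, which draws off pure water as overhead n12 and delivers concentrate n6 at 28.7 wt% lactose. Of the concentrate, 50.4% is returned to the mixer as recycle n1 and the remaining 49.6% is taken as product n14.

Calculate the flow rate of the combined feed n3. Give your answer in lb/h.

2583 lb/h

Overall lactose balance (none leaves overhead): lactose in fresh feed = lactose in product, i.e. 1980×0.086 = (1−0.504)·n6·0.287.
n6 = 170.28/(0.287×0.496) = 1196.2 lb/h.
Recycle n1 = 0.504×1196.2 = 602.88 lb/h.
Combined feed n3 = 1980 + 602.88 = 2582.9 lb/h.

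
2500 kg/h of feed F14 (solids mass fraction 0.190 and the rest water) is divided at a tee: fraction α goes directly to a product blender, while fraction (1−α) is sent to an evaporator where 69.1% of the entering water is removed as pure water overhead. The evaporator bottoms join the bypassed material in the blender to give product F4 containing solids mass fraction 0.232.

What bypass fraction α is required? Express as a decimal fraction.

0.677

All 2500×0.190 = 475 kg/h of solids reaches F4, so F4 = 475/0.232 = 2047.4 kg/h and vapour = 452.59 kg/h.
The evaporator receives (1−α)·2500 of feed at 0.810 water and removes 0.691 of that water:
0.691×0.810×(1−α)×2500 = 452.59
(1−α) = 452.59/1399.3 = 0.3234;  α = 0.6766.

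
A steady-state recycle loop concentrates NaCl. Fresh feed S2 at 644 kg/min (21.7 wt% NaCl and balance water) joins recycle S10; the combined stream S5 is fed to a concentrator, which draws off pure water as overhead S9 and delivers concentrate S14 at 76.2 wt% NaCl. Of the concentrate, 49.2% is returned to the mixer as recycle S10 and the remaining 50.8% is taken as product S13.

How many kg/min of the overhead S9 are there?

Overall NaCl balance (none leaves overhead): NaCl in fresh feed = NaCl in product, i.e. 644×0.217 = (1−0.492)·S14·0.762.
S14 = 139.75/(0.762×0.508) = 361.02 kg/min.
Recycle S10 = 0.492×361.02 = 177.62 kg/min.
Combined feed S5 = 644 + 177.62 = 821.62 kg/min.
Overhead S9 = S5 − S14 = 821.62 − 361.02 = 460.6 kg/min.

460.6 kg/min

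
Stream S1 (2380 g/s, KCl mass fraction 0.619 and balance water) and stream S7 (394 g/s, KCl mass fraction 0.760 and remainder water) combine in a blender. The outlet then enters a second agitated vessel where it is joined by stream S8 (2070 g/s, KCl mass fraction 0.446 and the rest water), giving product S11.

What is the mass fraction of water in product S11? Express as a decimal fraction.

0.443

Overall, product flow = 4844 g/s.
water in = 2380×0.381 + 394×0.240 + 2070×0.554 = 2148.1 g/s.
water fraction in S11 = 0.443.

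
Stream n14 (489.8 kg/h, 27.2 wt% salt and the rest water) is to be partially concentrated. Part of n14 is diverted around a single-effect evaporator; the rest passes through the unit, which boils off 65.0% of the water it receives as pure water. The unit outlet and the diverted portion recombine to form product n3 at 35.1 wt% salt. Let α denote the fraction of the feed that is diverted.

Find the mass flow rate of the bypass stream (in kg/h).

All 489.8×0.272 = 133.23 kg/h of salt reaches n3, so n3 = 133.23/0.351 = 379.56 kg/h and vapour = 110.24 kg/h.
The evaporator receives (1−α)·489.8 of feed at 0.728 water and removes 0.650 of that water:
0.650×0.728×(1−α)×489.8 = 110.24
(1−α) = 110.24/231.77 = 0.4756;  α = 0.5244.
Bypass flow = 0.5244×489.8 = 256.83 kg/h.

256.8 kg/h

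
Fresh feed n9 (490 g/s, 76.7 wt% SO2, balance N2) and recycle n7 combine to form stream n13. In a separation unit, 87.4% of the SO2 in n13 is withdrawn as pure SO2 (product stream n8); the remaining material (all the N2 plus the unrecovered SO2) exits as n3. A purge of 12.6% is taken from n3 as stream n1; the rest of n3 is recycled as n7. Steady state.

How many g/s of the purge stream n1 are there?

120.9 g/s

N2 enters only via n9 and leaves only via the purge: 490×0.233 = 0.126×(N2 in n3), and the separation unit passes all N2, so N2 in n13 = N2 in n3 = 906.11 g/s.
SO2 in n13: m_A = 490×0.767 + (1−0.126)·(1−0.874)·m_A, so m_A = 375.83/0.8899 = 422.34 g/s.
n3 = (1−0.874)×422.34 + 906.11 = 959.33 g/s.
Purge n1 = 0.126×959.33 = 120.88 g/s.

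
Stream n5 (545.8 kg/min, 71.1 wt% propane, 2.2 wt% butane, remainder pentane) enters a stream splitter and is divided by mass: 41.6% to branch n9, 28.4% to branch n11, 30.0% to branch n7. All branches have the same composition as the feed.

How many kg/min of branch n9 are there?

Branch n9 flow = 0.416×545.8 = 227.05 kg/min.

227.1 kg/min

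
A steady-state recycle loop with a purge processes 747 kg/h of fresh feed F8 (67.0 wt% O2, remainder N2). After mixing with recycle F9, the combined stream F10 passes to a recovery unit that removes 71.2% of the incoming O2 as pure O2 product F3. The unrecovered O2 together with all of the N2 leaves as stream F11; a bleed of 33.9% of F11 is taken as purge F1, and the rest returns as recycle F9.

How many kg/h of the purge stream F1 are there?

306.9 kg/h

N2 enters only via F8 and leaves only via the purge: 747×0.330 = 0.339×(N2 in F11), and the recovery unit passes all N2, so N2 in F10 = N2 in F11 = 727.17 kg/h.
O2 in F10: m_A = 747×0.670 + (1−0.339)·(1−0.712)·m_A, so m_A = 500.49/0.8096 = 618.17 kg/h.
F11 = (1−0.712)×618.17 + 727.17 = 905.2 kg/h.
Purge F1 = 0.339×905.2 = 306.86 kg/h.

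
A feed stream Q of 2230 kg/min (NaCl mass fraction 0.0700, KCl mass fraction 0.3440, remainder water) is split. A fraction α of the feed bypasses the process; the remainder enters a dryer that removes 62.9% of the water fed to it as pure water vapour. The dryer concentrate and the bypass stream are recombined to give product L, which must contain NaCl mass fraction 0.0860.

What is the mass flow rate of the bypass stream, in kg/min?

1104 kg/min

All 2230×0.070 = 156.1 kg/min of NaCl reaches L, so L = 156.1/0.086 = 1815.1 kg/min and vapour = 414.88 kg/min.
The evaporator receives (1−α)·2230 of feed at 0.586 water and removes 0.629 of that water:
0.629×0.586×(1−α)×2230 = 414.88
(1−α) = 414.88/821.96 = 0.5047;  α = 0.4953.
Bypass flow = 0.4953×2230 = 1104.4 kg/min.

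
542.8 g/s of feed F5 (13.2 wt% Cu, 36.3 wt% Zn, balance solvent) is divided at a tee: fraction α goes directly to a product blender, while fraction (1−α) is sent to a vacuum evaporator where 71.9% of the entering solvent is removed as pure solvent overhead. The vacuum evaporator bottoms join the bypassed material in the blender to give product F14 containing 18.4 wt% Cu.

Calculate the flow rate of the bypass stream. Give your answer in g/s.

All 542.8×0.132 = 71.65 g/s of Cu reaches F14, so F14 = 71.65/0.184 = 389.4 g/s and vapour = 153.4 g/s.
The evaporator receives (1−α)·542.8 of feed at 0.505 solvent and removes 0.719 of that solvent:
0.719×0.505×(1−α)×542.8 = 153.4
(1−α) = 153.4/197.09 = 0.7783;  α = 0.2217.
Bypass flow = 0.2217×542.8 = 120.32 g/s.

120.3 g/s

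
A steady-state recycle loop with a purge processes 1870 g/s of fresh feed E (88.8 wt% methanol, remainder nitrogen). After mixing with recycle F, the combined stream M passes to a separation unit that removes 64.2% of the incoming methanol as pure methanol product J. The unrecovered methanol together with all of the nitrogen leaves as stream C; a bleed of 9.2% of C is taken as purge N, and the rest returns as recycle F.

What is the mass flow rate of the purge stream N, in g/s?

nitrogen enters only via E and leaves only via the purge: 1870×0.112 = 0.092×(nitrogen in C), and the separation unit passes all nitrogen, so nitrogen in M = nitrogen in C = 2276.5 g/s.
methanol in M: m_A = 1870×0.888 + (1−0.092)·(1−0.642)·m_A, so m_A = 1660.6/0.6749 = 2460.3 g/s.
C = (1−0.642)×2460.3 + 2276.5 = 3157.3 g/s.
Purge N = 0.092×3157.3 = 290.47 g/s.

290.5 g/s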